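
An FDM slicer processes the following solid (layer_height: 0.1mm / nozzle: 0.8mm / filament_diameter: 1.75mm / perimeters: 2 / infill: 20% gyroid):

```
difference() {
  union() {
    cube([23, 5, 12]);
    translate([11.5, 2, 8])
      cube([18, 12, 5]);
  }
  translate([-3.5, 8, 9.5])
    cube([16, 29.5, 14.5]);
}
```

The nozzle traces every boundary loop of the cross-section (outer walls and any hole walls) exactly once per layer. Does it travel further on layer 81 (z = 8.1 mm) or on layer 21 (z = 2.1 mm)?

layer 81 (z = 8.1 mm)

Layer 81 (z = 8.1): the cube is present — its section is the full 23×5 rectangle (perimeter 56.00 mm); the cube at (11.5, 2) (footprint 18×12) is included at this height (perimeter 60.00 mm); Taking the union: the regions partially overlap (shared area 34.50 mm²), so the edge portions inside another operand are dropped and the merged outline is re-measured after clipping — boundary = 87.00 mm; the cube at (-3.5, 8) does not reach this height (z outside [9.5, 24]); Subtracting the remaining from the first: none of the subtracted shapes is present at this height, so that combined region is unchanged — boundary = 87.00 mm. So its perimeter = 87.00 mm. Layer 21 (z = 2.1): the cube (footprint 23×5) is included at this height (perimeter 56.00 mm); the cube at (11.5, 2) is not intersected at this z (z outside [8, 13]); Taking the union: only the 23×5 cube is present, so the union is just that shape — boundary = 56.00 mm; the cube at (-3.5, 8) is absent (z outside [9.5, 24]); After the difference (first − rest): none of the subtracted shapes is present at this height, so the result so far is unchanged — boundary = 56.00 mm. So its perimeter = 56.00 mm. Layer 81 is larger (87.00 vs 56.00 mm).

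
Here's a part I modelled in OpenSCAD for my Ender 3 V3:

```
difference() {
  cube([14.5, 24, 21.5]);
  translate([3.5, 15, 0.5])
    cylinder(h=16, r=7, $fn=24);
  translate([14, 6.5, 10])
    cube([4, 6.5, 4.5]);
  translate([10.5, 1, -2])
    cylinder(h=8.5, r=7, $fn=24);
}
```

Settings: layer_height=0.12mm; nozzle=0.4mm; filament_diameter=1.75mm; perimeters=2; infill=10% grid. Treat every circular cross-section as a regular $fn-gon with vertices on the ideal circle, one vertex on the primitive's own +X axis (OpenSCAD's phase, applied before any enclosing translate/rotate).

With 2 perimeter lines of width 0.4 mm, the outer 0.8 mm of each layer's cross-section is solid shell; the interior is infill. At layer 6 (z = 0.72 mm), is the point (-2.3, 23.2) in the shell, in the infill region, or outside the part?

outside

At z = 0.72 mm: the 14.5×24 cube contributes its full rectangle; the r=7 cylinder at (3.5, 15) contributes a regular 24-gon of circumradius 7; the cube at (14, 6.5) is not intersected at this z (z outside [10, 14.5]); the r=7 cylinder at (10.5, 1) gives a regular 24-gon of circumradius 7 (constant along its height); Subtracting the remaining from the first: starting from the 14.5×24 cube, the r=7 cylinder at (3.5, 15) partially overlaps it — only the 122.67 mm² overlap (of its 152.19 mm²) is removed, clipping the outline; the r=7 cylinder at (10.5, 1) partially overlaps it — only the 75.21 mm² overlap (of its 152.19 mm²) is removed, clipping the outline — 1 connected region. Overall, the cross-section is a single solid region. The nearest boundary edge runs (0.00, 21.06)→(0.00, 24.00); distance from the point to it = 2.30 mm. The point is not inside any of the regions above, so it lies outside the cross-section (2.30 mm from the nearest boundary).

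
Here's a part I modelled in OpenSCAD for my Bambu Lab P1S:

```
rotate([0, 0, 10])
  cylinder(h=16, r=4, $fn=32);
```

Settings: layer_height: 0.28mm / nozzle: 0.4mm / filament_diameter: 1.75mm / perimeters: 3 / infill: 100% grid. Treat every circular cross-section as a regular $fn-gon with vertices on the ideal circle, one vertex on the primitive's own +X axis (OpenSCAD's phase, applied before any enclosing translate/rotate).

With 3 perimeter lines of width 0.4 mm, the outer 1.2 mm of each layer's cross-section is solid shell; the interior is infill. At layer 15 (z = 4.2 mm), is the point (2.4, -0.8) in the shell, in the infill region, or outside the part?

infill

At z = 4.2 mm: the r=4 cylinder gives a regular 32-gon of circumradius 4 (constant along its height); (rotated 10° about Z; rotation is an isometry so areas/perimeters/island counts are preserved). Overall, the cross-section is a single solid region. Undo the 10° rotation: the query point maps to (2.225, -1.205) in the un-rotated model frame. The nearest boundary edge runs (3.33, -2.22)→(3.70, -1.53); distance from the point to it = 1.45 mm. The point is inside the cross-section and 1.45 mm from the nearest boundary — more than the 1.2 mm shell width (3 × 0.4), so it's in the infill interior.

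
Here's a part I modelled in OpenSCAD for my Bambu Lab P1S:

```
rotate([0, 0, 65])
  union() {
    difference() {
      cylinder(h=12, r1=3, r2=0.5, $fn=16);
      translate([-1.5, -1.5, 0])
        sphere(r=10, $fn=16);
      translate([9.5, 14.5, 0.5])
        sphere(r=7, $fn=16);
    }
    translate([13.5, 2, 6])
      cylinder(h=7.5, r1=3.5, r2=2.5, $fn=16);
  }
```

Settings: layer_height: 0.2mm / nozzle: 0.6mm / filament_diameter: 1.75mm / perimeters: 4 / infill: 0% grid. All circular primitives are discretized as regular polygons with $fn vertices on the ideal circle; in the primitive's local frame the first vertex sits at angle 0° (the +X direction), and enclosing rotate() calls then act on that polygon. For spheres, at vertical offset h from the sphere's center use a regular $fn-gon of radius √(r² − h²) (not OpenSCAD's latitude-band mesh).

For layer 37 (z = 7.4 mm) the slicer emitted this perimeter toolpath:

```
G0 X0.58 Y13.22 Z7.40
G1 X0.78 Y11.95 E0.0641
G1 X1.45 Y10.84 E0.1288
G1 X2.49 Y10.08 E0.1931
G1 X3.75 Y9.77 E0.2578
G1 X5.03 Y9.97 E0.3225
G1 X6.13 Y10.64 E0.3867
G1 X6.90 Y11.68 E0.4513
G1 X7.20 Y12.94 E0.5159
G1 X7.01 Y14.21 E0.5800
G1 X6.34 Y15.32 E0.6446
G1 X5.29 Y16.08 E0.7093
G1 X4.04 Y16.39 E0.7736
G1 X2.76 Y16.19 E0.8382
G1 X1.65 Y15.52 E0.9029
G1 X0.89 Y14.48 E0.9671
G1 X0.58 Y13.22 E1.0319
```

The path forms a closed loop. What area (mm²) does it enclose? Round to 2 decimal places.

33.60 mm²

Apply the shoelace formula to the sequence of (X, Y) vertices; enclosed area = 33.60 mm².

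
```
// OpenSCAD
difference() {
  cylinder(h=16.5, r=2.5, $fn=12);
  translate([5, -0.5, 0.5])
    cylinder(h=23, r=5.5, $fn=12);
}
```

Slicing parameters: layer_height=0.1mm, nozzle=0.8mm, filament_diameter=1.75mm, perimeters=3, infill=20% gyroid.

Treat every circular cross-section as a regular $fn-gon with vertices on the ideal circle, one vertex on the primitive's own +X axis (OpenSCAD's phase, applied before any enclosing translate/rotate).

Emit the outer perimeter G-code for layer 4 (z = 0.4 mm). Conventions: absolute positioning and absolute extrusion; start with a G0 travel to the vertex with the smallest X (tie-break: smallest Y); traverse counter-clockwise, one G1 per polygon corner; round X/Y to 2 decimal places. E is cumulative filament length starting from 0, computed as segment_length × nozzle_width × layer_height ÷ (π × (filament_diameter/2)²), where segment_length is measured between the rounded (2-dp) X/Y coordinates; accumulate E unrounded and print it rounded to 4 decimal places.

At z = 0.4 mm: the r=2.5 cylinder contributes a regular 12-gon of circumradius 2.5; the cylinder at (5, -0.5) does not reach this height (z outside [0.5, 23.5]); After the difference (first − rest): none of the subtracted shapes is present at this height, so the r=2.5 cylinder is unchanged — 1 connected region. The outline is a single polygon with 12 vertices. Extrusion per mm of travel: 0.8 × 0.1 / (π × 0.875²) = 0.033260. Accumulating E over each segment gives final E = 0.5171.

G0 X-2.50 Y0.00 Z0.40
G1 X-2.17 Y-1.25 E0.0430
G1 X-1.25 Y-2.17 E0.0863
G1 X0.00 Y-2.50 E0.1293
G1 X1.25 Y-2.17 E0.1723
G1 X2.17 Y-1.25 E0.2155
G1 X2.50 Y0.00 E0.2585
G1 X2.17 Y1.25 E0.3015
G1 X1.25 Y2.17 E0.3448
G1 X0.00 Y2.50 E0.3878
G1 X-1.25 Y2.17 E0.4308
G1 X-2.17 Y1.25 E0.4741
G1 X-2.50 Y0.00 E0.5171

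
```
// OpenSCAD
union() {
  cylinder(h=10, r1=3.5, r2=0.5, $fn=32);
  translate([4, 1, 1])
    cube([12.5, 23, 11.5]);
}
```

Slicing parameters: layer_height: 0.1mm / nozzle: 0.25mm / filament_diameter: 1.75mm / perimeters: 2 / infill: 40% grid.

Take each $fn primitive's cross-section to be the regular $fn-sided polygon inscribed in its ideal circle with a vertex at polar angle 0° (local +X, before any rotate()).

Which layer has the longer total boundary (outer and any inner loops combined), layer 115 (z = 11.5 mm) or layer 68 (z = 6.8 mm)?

Layer 115 (z = 11.5): the cone is not intersected at this z (z outside [0, 10]); the 12.5×23 cube at (4, 1) contributes its full rectangle (perimeter 71.00 mm); Taking the union: only the 12.5×23 cube at (4, 1) is present, so the union is just that shape — boundary = 71.00 mm. So its perimeter = 71.00 mm. Layer 68 (z = 6.8): the cone contributes a regular 32-gon of circumradius 1.460 (interpolated between r1=3.5 and r2=0.5 at t=0.680) (perimeter = 2·32·1.460·sin(180°/32) = 9.16 mm); the cube at (4, 1) (footprint 12.5×23) is included at this height (perimeter 71.00 mm); Combining (union): the 2 present regions are separate (no shared area or edge), so areas and boundary lengths simply add and each stays a separate island — boundary = 80.16 mm. So its perimeter = 80.16 mm. Layer 68 is larger (80.16 vs 71.00 mm).

layer 68 (z = 6.8 mm)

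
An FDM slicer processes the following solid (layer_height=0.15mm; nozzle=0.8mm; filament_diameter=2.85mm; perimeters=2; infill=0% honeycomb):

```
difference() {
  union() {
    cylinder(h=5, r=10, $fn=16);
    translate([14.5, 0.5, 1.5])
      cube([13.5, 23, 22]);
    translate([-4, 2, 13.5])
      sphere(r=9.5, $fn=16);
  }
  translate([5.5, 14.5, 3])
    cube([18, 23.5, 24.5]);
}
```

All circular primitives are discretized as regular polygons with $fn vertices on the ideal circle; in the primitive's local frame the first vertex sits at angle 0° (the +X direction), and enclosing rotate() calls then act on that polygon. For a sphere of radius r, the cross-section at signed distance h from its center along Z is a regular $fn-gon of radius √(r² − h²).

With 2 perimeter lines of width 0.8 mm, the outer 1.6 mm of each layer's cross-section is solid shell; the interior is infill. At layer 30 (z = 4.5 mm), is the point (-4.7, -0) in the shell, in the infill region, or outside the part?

At z = 4.5 mm: the r=10 cylinder contributes a regular 16-gon of circumradius 10; the 13.5×23 cube at (14.5, 0.5) contributes its full rectangle; the r=9.5 sphere at (-4, 2) contributes a regular 16-gon of circumradius √(9.5²−9²) = 3.041; Merging all regions: the regions partially overlap (shared area 28.32 mm²), so overlapping operands fuse into one piece — 2 connected regions; the 18×23.5 cube at (5.5, 14.5) contributes its full rectangle; After the difference (first − rest): starting from that combined region, the 18×23.5 cube at (5.5, 14.5) partially overlaps it — only the 81.00 mm² overlap (of its 423.00 mm²) is removed, clipping the outline — 2 connected regions. Overall, the cross-section has 2 separate islands. The nearest boundary edge runs (-9.24, -3.83)→(-10.00, 0.00); distance from the point to it = 5.20 mm. (Shell/infill is judged within the island containing the point — the largest one.) The point is inside the cross-section and 5.20 mm from the nearest boundary — more than the 1.6 mm shell width (2 × 0.8), so it's in the infill interior.

infill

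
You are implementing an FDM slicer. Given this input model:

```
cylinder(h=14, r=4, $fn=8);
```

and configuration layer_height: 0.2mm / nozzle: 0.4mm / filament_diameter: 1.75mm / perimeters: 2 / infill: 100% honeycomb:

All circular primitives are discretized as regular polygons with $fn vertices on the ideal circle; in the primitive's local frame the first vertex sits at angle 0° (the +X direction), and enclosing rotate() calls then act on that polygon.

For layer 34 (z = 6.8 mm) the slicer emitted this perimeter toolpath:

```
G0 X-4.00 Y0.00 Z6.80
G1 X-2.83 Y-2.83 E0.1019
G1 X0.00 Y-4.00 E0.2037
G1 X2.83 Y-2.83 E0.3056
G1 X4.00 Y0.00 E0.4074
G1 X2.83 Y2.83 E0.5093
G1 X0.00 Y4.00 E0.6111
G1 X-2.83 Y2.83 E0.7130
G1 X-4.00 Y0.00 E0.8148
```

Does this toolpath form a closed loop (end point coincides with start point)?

Start point (G0): (-4.00, 0.00). End point (last G1): the path returns to the start — closed.

yes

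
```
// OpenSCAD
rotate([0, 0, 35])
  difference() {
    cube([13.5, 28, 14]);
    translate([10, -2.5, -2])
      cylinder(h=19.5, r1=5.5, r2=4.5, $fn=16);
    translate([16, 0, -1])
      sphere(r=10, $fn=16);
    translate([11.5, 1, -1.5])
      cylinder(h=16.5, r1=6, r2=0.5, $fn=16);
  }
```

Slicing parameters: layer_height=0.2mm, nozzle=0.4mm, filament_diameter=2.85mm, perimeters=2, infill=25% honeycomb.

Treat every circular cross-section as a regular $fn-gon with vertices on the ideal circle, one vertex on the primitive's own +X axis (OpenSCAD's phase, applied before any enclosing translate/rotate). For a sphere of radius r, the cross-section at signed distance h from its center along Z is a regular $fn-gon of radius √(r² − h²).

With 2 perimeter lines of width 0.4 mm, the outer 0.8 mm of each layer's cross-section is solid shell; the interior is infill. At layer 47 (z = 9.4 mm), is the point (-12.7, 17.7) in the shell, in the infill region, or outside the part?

outside

At z = 9.4 mm: the cube is present — its section is the full 13.5×28 rectangle; the cone at (10, -2.5): at t=0.585 of its height the radius interpolates to r₁+(r₂−r₁)t = 4.915, giving a regular 16-gon of that circumradius; the sphere at (16, 0) is absent (|z−center|=10.400 > r=10); the cone at (11.5, 1): at t=0.661 of its height the radius interpolates to r₁+(r₂−r₁)t = 2.367, giving a regular 16-gon of that circumradius; After the difference (first − rest): starting from the 13.5×28 cube, the cone at (10, -2.5) partially overlaps it — only the 13.54 mm² overlap (of its 73.97 mm²) is removed, clipping the outline; the cone at (11.5, 1) partially overlaps it — only the 4.22 mm² overlap (of its 17.15 mm²) is removed, clipping the outline — 1 connected region; (whole slice rotated 35° about Z — lengths, areas and connectivity unchanged). Overall, the cross-section is a single solid region. Undo the 35° rotation: the query point maps to (-0.251, 21.783) in the un-rotated model frame. The nearest boundary edge runs (0.00, 0.00)→(0.00, 28.00); distance from the point to it = 0.25 mm. The point is not inside any of the regions above, so it lies outside the cross-section (0.25 mm from the nearest boundary).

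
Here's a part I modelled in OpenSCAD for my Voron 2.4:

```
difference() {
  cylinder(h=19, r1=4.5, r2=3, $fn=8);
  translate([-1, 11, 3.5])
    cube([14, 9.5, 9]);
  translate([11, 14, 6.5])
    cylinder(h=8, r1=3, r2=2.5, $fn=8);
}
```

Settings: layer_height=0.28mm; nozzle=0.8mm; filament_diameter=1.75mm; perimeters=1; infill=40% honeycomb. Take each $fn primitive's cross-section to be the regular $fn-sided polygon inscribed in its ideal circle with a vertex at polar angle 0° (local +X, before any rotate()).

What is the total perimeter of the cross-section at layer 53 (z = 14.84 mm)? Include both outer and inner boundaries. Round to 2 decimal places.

At z = 14.84 mm: the cone: at t=0.781 of its height the radius interpolates to r₁+(r₂−r₁)t = 3.328, giving a regular 8-gon of that circumradius (perimeter = 2·8·3.328·sin(180°/8) = 20.38 mm); the cube at (-1, 11) is not intersected at this z (z outside [3.5, 12.5]); the cone at (11, 14) is absent (z outside [6.5, 14.5]); Taking the first minus the rest: none of the subtracted shapes is present at this height, so the cone is unchanged — boundary = 20.38 mm. Overall, the cross-section is a single solid region. Total boundary length (outer) = 20.38 mm.

20.38 mm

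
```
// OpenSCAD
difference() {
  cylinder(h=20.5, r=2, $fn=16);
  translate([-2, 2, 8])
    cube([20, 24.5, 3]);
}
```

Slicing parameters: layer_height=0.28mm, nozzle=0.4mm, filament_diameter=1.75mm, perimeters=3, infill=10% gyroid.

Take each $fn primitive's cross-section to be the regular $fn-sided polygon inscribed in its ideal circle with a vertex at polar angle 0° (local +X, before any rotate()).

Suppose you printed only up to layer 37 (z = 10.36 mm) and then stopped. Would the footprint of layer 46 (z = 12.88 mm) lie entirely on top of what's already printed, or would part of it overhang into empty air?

Compare the two slices. At z = 10.36: the r=2 cylinder gives a regular 16-gon of circumradius 2 (constant along its height) (area = (16/2)·2.000²·sin(360°/16) = 12.25 mm²); the cube at (-2, 2) (footprint 20×24.5) is included at this height (area 490.00 mm²); After the difference (first − rest): starting from the r=2 cylinder (12.25 mm²), the 20×24.5 cube at (-2, 2) misses the remaining region (no effect) — area = 12.25 mm². At z = 12.88: the cylinder: section is a regular 16-gon, circumradius r=2 (area = (16/2)·2.000²·sin(360°/16) = 12.25 mm²); the cube at (-2, 2) is not intersected at this z (z outside [8, 11]); Taking the first minus the rest: none of the subtracted shapes is present at this height, so the r=2 cylinder is unchanged — area = 12.25 mm². Checking containment: the cross-section at z = 12.88 is a subset of the cross-section at z = 10.36.

entirely on top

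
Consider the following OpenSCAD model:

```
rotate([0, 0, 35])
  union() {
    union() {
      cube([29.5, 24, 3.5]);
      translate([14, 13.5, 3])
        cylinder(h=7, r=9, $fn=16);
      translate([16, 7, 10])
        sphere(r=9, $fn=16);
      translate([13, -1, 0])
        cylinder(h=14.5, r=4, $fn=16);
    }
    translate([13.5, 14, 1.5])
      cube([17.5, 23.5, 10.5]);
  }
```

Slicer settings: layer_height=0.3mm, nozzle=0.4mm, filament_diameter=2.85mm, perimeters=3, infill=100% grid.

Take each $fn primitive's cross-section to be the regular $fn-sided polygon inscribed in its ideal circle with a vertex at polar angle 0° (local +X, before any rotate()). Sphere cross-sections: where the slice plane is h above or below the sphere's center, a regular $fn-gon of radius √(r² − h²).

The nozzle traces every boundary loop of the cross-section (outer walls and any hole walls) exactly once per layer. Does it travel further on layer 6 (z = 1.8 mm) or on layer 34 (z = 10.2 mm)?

layer 6 (z = 1.8 mm)

Layer 6 (z = 1.8): the cube is present — its section is the full 29.5×24 rectangle (perimeter 107.00 mm); the cylinder at (14, 13.5) does not reach this height (z outside [3, 10]); the sphere at (16, 7): section is a regular 16-gon, circumradius = √(r²−h²) = √(9²−8.2²) = 3.709 (perimeter = 2·16·3.709·sin(180°/16) = 23.16 mm); the r=4 cylinder at (13, -1) contributes a regular 16-gon of circumradius 4 (perimeter = 2·16·4.000·sin(180°/16) = 24.97 mm); Taking the union: the regions partially overlap (shared area 58.82 mm²), so the edge portions inside another operand are dropped and the merged outline is re-measured after clipping — boundary = 113.92 mm; the cube at (13.5, 14) is present — its section is the full 17.5×23.5 rectangle (perimeter 82.00 mm); Taking the union: the regions partially overlap (shared area 160.00 mm²), so the edge portions inside another operand are dropped and the merged outline is re-measured after clipping — boundary = 143.92 mm; (rotated 35° about Z; rotation is an isometry so areas/perimeters/island counts are preserved). So its perimeter = 143.92 mm. Layer 34 (z = 10.2): the cube is not intersected at this z (z outside [0, 3.5]); the cylinder at (14, 13.5) is not intersected at this z (z outside [3, 10]); the sphere at (16, 7): section is a regular 16-gon, circumradius = √(r²−h²) = √(9²−0.2²) = 8.998 (perimeter = 2·16·8.998·sin(180°/16) = 56.17 mm); the r=4 cylinder at (13, -1) contributes a regular 16-gon of circumradius 4 (perimeter = 2·16·4.000·sin(180°/16) = 24.97 mm); Merging all regions: the regions partially overlap (shared area 24.85 mm²), so the edge portions inside another operand are dropped and the merged outline is re-measured after clipping — boundary = 61.63 mm; the 17.5×23.5 cube at (13.5, 14) contributes its full rectangle (perimeter 82.00 mm); Taking the union: the regions partially overlap (shared area 11.36 mm²), so the edge portions inside another operand are dropped and the merged outline is re-measured after clipping — boundary = 125.80 mm; (rotated 35° about Z; rotation is an isometry so areas/perimeters/island counts are preserved). So its perimeter = 125.80 mm. Layer 6 is larger (143.92 vs 125.80 mm).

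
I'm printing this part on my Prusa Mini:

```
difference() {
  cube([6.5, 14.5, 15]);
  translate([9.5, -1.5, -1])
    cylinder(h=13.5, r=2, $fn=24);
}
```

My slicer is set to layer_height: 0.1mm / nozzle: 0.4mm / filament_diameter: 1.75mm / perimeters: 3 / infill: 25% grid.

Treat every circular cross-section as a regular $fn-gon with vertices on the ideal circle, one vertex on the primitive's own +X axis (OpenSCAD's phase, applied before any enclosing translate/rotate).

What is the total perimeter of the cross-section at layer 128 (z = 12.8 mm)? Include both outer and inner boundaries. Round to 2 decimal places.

At z = 12.8 mm: the cube is present — its section is the full 6.5×14.5 rectangle (perimeter 42.00 mm); the cylinder at (9.5, -1.5) is absent (z outside [-1, 12.5]); Subtracting the remaining from the first: none of the subtracted shapes is present at this height, so the 6.5×14.5 cube is unchanged — boundary = 42.00 mm. Overall, the cross-section is a single solid region. Total boundary length (outer) = 42.00 mm.

42.00 mm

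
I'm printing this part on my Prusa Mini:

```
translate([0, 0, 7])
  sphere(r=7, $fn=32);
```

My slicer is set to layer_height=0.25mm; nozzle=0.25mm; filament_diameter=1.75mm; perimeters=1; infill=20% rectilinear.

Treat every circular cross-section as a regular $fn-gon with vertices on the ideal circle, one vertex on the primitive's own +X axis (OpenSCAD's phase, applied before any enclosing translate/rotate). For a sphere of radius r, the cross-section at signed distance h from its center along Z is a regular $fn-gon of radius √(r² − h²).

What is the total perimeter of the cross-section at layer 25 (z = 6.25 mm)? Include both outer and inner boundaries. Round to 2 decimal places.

43.66 mm

At z = 6.25 mm: the r=7 sphere slices to a regular 32-gon of circumradius 6.960 (√(r²−h²) with h=0.75 from center) (perimeter = 2·32·6.960·sin(180°/32) = 43.66 mm). Overall, the cross-section is a single solid region. Total boundary length (outer) = 43.66 mm.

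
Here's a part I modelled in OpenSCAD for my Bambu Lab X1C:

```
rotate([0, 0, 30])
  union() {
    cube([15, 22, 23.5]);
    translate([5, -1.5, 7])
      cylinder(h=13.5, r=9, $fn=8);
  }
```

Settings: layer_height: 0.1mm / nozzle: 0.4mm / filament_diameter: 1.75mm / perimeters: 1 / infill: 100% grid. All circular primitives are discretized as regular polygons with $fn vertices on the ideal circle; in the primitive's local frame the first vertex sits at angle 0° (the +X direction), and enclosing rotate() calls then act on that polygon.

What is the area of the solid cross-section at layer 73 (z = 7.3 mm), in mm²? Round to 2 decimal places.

At z = 7.3 mm: the 15×22 cube contributes its full rectangle (area 330.00 mm²); the cylinder at (5, -1.5): section is a regular 8-gon, circumradius r=9 (area = (8/2)·9.000²·sin(360°/8) = 229.10 mm²); Taking the union: the regions partially overlap — summed areas 559.10 mm² minus the doubly-counted overlap 76.56 mm² gives 482.54 mm² — area = 482.54 mm²; (rotated 30° about Z; rotation is an isometry so areas/perimeters/island counts are preserved). Overall, the cross-section is a single solid region. Net area = 482.54 mm².

482.54 mm²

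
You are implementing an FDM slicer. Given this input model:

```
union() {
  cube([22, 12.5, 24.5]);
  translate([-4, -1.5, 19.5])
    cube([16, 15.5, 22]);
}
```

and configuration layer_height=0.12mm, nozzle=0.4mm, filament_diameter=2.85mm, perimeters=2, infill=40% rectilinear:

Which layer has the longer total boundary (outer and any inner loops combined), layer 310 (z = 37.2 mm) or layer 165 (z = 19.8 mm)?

layer 165 (z = 19.8 mm)

Layer 310 (z = 37.2): the cube is absent (z outside [0, 24.5]); the 16×15.5 cube at (-4, -1.5) contributes its full rectangle (perimeter 63.00 mm); Merging all regions: only the 16×15.5 cube at (-4, -1.5) is present, so the union is just that shape — boundary = 63.00 mm. So its perimeter = 63.00 mm. Layer 165 (z = 19.8): the cube is present — its section is the full 22×12.5 rectangle (perimeter 69.00 mm); the cube at (-4, -1.5) (footprint 16×15.5) is included at this height (perimeter 63.00 mm); Combining (union): the regions partially overlap (shared area 150.00 mm²), so the edge portions inside another operand are dropped and the merged outline is re-measured after clipping — boundary = 83.00 mm. So its perimeter = 83.00 mm. Layer 165 is larger (83.00 vs 63.00 mm).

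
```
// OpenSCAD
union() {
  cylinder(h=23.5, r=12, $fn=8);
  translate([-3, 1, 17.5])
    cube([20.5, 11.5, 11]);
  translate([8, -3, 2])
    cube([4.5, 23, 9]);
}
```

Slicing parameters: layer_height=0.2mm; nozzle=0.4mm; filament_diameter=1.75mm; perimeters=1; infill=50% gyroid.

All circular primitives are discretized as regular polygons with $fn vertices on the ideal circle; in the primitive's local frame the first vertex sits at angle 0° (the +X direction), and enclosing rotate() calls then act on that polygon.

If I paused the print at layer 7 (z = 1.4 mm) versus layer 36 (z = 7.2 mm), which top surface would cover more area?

Layer 7 (z = 1.4): the r=12 cylinder gives a regular 8-gon of circumradius 12 (constant along its height) (area = (8/2)·12.000²·sin(360°/8) = 407.29 mm²); the cube at (-3, 1) does not reach this height (z outside [17.5, 28.5]); the cube at (8, -3) is not intersected at this z (z outside [2, 11]); Combining (union): only the r=12 cylinder is present, so the union is just that shape — area = 407.29 mm². So its area = 407.29 mm². Layer 36 (z = 7.2): the r=12 cylinder gives a regular 8-gon of circumradius 12 (constant along its height) (area = (8/2)·12.000²·sin(360°/8) = 407.29 mm²); the cube at (-3, 1) does not reach this height (z outside [17.5, 28.5]); the cube at (8, -3) is present — its section is the full 4.5×23 rectangle (area 103.50 mm²); Combining (union): the regions partially overlap — summed areas 510.79 mm² minus the doubly-counted overlap 29.21 mm² gives 481.58 mm² — area = 481.58 mm². So its area = 481.58 mm². Layer 36 is larger (481.58 vs 407.29 mm²).

layer 36 (z = 7.2 mm)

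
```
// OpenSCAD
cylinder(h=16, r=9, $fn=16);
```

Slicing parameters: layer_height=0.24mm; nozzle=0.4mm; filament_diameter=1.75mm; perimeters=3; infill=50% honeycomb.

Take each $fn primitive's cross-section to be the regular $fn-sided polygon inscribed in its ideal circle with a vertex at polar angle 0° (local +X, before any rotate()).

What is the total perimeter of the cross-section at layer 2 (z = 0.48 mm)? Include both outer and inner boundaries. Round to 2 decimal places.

56.19 mm

At z = 0.48 mm: the r=9 cylinder contributes a regular 16-gon of circumradius 9 (perimeter = 2·16·9.000·sin(180°/16) = 56.19 mm). Overall, the cross-section is a single solid region. Total boundary length (outer) = 56.19 mm.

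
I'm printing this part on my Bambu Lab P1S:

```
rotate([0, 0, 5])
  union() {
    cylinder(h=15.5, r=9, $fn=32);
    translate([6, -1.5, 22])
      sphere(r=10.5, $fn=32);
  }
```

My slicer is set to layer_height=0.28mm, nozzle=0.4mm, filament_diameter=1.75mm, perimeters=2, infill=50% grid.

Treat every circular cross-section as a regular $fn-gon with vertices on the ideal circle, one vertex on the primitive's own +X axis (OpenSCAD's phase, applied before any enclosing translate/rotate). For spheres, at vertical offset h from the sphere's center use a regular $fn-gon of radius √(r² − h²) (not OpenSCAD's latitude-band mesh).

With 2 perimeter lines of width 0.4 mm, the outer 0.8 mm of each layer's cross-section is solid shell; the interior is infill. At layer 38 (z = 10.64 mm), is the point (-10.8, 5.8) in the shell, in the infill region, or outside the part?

At z = 10.64 mm: the r=9 cylinder contributes a regular 32-gon of circumradius 9; the sphere at (6, -1.5) is not intersected at this z (|z−center|=11.360 > r=10.5); Combining (union): only the r=9 cylinder is present, so the union is just that shape — 1 connected region; (rotated 5° about Z; rotation is an isometry so areas/perimeters/island counts are preserved). Overall, the cross-section is a single solid region. Undo the 5° rotation: the query point maps to (-10.253, 6.719) in the un-rotated model frame. The nearest boundary edge runs (-6.36, 6.36)→(-7.48, 5.00); distance from the point to it = 3.26 mm. The point is not inside any of the regions above, so it lies outside the cross-section (3.26 mm from the nearest boundary).

outside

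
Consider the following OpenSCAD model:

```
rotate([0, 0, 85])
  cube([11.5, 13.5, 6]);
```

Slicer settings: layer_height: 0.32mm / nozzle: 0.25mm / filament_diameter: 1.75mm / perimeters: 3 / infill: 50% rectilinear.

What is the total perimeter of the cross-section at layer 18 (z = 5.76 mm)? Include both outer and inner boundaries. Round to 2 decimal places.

At z = 5.76 mm: the cube is present — its section is the full 11.5×13.5 rectangle (perimeter 50.00 mm); (whole slice rotated 85° about Z — lengths, areas and connectivity unchanged). Overall, the cross-section is a single solid region. Total boundary length (outer) = 50.00 mm.

50.00 mm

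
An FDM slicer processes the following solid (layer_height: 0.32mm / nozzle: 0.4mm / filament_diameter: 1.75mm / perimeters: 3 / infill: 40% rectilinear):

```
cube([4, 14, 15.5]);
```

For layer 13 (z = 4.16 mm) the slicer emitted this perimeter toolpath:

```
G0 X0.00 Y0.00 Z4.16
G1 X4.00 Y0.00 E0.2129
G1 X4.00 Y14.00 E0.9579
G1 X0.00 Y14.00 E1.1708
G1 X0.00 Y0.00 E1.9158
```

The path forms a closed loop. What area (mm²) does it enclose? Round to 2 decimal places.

56.00 mm²

Apply the shoelace formula to the sequence of (X, Y) vertices; enclosed area = 56.00 mm².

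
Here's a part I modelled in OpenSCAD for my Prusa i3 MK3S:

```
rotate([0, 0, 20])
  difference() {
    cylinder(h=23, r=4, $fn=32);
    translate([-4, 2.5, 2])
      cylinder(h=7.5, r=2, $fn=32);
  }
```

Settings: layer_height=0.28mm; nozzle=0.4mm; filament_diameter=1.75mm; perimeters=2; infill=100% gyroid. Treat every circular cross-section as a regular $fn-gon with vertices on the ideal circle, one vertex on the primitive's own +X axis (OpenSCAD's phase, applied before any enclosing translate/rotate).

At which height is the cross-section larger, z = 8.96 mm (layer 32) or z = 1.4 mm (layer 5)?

layer 5 (z = 1.4 mm)

Layer 32 (z = 8.96): the cylinder: section is a regular 32-gon, circumradius r=4 (area = (32/2)·4.000²·sin(360°/32) = 49.94 mm²); the cylinder at (-4, 2.5): section is a regular 32-gon, circumradius r=2 (area = (32/2)·2.000²·sin(360°/32) = 12.49 mm²); After the difference (first − rest): starting from the r=4 cylinder (49.94 mm²), the r=2 cylinder at (-4, 2.5) partially overlaps it — only the 2.93 mm² overlap (of its 12.49 mm²) is removed, clipping the outline — area = 47.02 mm²; (whole slice rotated 20° about Z — lengths, areas and connectivity unchanged). So its area = 47.02 mm². Layer 5 (z = 1.4): the r=4 cylinder gives a regular 32-gon of circumradius 4 (constant along its height) (area = (32/2)·4.000²·sin(360°/32) = 49.94 mm²); the cylinder at (-4, 2.5) is not intersected at this z (z outside [2, 9.5]); After the difference (first − rest): none of the subtracted shapes is present at this height, so the r=4 cylinder is unchanged — area = 49.94 mm²; (whole slice rotated 20° about Z — lengths, areas and connectivity unchanged). So its area = 49.94 mm². Layer 5 is larger (49.94 vs 47.02 mm²).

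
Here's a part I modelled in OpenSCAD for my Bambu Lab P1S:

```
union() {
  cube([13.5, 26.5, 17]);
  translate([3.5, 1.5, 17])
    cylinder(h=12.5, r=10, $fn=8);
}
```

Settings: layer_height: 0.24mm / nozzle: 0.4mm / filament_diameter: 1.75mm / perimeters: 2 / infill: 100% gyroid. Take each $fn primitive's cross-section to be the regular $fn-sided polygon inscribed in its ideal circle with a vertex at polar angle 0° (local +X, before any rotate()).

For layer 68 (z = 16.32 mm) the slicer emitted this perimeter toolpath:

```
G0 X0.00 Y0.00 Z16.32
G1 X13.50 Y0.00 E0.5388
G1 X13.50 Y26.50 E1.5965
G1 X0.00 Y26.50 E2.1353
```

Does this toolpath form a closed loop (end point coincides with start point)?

no

Start point (G0): (0.00, 0.00). End point (last G1): the path does not return to the start — open.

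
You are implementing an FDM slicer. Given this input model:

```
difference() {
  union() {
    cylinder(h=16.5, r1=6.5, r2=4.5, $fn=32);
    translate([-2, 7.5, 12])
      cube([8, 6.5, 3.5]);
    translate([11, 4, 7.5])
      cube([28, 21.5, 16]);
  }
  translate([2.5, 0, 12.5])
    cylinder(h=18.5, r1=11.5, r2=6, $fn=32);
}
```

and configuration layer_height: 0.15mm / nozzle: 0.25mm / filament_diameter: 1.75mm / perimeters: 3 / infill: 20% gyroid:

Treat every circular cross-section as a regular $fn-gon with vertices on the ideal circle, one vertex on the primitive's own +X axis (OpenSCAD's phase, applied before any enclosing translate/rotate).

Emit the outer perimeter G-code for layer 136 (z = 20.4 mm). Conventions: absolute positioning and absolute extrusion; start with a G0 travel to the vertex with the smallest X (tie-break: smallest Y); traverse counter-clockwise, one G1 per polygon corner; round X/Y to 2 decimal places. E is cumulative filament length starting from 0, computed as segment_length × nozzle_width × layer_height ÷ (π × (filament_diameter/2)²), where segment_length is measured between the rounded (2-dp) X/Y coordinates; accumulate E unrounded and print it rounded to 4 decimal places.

At z = 20.4 mm: the cone is not intersected at this z (z outside [0, 16.5]); the cube at (-2, 7.5) is absent (z outside [12, 15.5]); the cube at (11, 4) (footprint 28×21.5) is included at this height; Merging all regions: only the 28×21.5 cube at (11, 4) is present, so the union is just that shape — 1 connected region; the cone at (2.5, 0): at t=0.427 of its height the radius interpolates to r₁+(r₂−r₁)t = 9.151, giving a regular 32-gon of that circumradius; Taking the first minus the rest: starting from the result so far, the cone at (2.5, 0) misses the remaining region (no effect) — 1 connected region. The outline is a single polygon with 4 vertices. Extrusion per mm of travel: 0.25 × 0.15 / (π × 0.875²) = 0.015591. Accumulating E over each segment gives final E = 1.5435.

G0 X11.00 Y4.00 Z20.40
G1 X39.00 Y4.00 E0.4365
G1 X39.00 Y25.50 E0.7717
G1 X11.00 Y25.50 E1.2083
G1 X11.00 Y4.00 E1.5435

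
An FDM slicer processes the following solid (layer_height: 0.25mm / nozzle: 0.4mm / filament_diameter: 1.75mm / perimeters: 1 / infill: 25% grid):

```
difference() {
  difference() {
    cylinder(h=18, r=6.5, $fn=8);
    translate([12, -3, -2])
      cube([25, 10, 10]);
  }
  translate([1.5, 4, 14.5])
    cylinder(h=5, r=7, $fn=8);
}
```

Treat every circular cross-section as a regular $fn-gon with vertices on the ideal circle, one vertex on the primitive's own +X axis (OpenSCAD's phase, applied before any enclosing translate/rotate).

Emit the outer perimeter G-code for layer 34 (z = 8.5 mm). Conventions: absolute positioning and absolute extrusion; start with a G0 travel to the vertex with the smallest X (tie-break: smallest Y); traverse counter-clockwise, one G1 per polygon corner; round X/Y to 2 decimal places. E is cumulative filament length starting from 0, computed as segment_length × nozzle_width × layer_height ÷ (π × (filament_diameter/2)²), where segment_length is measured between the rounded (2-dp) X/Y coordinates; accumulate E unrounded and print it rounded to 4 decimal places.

G0 X-6.50 Y0.00 Z8.50
G1 X-4.60 Y-4.60 E0.2069
G1 X0.00 Y-6.50 E0.4138
G1 X4.60 Y-4.60 E0.6208
G1 X6.50 Y0.00 E0.8277
G1 X4.60 Y4.60 E1.0346
G1 X0.00 Y6.50 E1.2415
G1 X-4.60 Y4.60 E1.4484
G1 X-6.50 Y0.00 E1.6553

At z = 8.5 mm: the r=6.5 cylinder gives a regular 8-gon of circumradius 6.5 (constant along its height); the cube at (12, -3) is not intersected at this z (z outside [-2, 8]); After the difference (first − rest): none of the subtracted shapes is present at this height, so the r=6.5 cylinder is unchanged — 1 connected region; the cylinder at (1.5, 4) is absent (z outside [14.5, 19.5]); Subtracting the remaining from the first: none of the subtracted shapes is present at this height, so the result so far is unchanged — 1 connected region. The outline is a single polygon with 8 vertices. Extrusion per mm of travel: 0.4 × 0.25 / (π × 0.875²) = 0.041575. Accumulating E over each segment gives final E = 1.6553.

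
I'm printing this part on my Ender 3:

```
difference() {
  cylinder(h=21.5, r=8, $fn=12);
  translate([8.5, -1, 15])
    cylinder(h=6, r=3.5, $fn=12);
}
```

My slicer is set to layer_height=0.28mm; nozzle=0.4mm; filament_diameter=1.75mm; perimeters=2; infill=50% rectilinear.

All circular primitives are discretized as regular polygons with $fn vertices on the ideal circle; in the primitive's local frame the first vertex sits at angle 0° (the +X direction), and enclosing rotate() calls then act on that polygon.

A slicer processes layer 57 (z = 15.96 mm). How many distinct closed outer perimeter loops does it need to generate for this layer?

1

At z = 15.96 mm: the r=8 cylinder gives a regular 12-gon of circumradius 8 (constant along its height); the r=3.5 cylinder at (8.5, -1) contributes a regular 12-gon of circumradius 3.5; After the difference (first − rest): starting from the r=8 cylinder, the r=3.5 cylinder at (8.5, -1) partially overlaps it — only the 11.86 mm² overlap (of its 36.75 mm²) is removed, clipping the outline — 1 connected region. The result has 1 disconnected region.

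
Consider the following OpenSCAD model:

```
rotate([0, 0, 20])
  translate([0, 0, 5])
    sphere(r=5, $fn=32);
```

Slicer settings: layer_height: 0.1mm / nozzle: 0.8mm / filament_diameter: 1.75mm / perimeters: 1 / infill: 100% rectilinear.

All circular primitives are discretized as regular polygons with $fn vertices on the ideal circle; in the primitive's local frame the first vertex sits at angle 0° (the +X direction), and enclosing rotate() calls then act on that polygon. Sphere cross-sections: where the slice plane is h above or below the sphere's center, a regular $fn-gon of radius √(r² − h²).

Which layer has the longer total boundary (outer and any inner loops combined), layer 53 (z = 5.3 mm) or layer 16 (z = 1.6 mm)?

Layer 53 (z = 5.3): the r=5 sphere contributes a regular 32-gon of circumradius √(5²−0.3²) = 4.991 (perimeter = 2·32·4.991·sin(180°/32) = 31.31 mm); (rotated 20° about Z; rotation is an isometry so areas/perimeters/island counts are preserved). So its perimeter = 31.31 mm. Layer 16 (z = 1.6): the r=5 sphere contributes a regular 32-gon of circumradius √(5²−3.4²) = 3.666 (perimeter = 2·32·3.666·sin(180°/32) = 23.00 mm); (whole slice rotated 20° about Z — lengths, areas and connectivity unchanged). So its perimeter = 23.00 mm. Layer 53 is larger (31.31 vs 23.00 mm).

layer 53 (z = 5.3 mm)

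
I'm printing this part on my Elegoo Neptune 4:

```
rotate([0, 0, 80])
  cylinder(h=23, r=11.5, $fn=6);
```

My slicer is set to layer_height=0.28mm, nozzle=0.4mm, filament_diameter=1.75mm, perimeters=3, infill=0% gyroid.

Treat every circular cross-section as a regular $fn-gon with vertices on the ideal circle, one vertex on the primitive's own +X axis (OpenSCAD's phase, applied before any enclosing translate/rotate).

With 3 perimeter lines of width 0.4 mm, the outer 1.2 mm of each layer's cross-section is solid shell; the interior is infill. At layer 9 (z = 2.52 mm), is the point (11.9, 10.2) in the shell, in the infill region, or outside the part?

outside

At z = 2.52 mm: the r=11.5 cylinder gives a regular 6-gon of circumradius 11.5 (constant along its height); (whole slice rotated 80° about Z — lengths, areas and connectivity unchanged). Overall, the cross-section is a single solid region. Undo the 80° rotation: the query point maps to (12.111, -9.948) in the un-rotated model frame. The nearest boundary edge runs (5.75, -9.96)→(11.50, 0.00); distance from the point to it = 5.50 mm. The point is not inside any of the regions above, so it lies outside the cross-section (5.50 mm from the nearest boundary).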